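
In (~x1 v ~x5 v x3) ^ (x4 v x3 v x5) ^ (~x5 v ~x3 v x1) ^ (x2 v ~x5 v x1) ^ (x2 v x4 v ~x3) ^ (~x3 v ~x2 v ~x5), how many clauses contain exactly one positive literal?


A definite clause has exactly one positive literal.
Clause 1: 1 positive -> definite
Clause 2: 3 positive -> not definite
Clause 3: 1 positive -> definite
Clause 4: 2 positive -> not definite
Clause 5: 2 positive -> not definite
Clause 6: 0 positive -> not definite
Definite clause count = 2.

2


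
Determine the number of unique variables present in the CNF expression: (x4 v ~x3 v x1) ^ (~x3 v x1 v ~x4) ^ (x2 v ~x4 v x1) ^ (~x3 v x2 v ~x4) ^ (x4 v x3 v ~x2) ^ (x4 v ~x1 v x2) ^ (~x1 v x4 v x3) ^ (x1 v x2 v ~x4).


Identify each distinct variable in the formula.
Variables found: x1, x2, x3, x4.
Total distinct variables = 4.

4


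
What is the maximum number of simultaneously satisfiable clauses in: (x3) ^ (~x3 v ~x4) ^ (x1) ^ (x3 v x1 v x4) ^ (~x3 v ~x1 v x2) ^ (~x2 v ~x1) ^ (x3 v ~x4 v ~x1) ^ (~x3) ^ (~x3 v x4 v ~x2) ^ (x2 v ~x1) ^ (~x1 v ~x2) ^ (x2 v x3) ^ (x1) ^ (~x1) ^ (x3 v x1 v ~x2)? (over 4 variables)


Enumerate all 16 truth assignments.
For each, count how many of the 15 clauses are satisfied.
The formula is not fully satisfiable, so the maximum is below 15.
Maximum simultaneously satisfiable clauses = 12.

12


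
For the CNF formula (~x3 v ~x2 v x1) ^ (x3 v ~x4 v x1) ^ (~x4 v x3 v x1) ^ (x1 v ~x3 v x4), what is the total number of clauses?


Each group enclosed in parentheses joined by ^ is one clause.
Counting the conjuncts: 4 clauses.

4


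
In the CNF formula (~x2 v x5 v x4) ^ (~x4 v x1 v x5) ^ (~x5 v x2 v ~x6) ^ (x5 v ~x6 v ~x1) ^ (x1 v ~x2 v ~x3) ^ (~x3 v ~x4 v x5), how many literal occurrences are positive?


Scan each clause for unnegated literals.
Clause 1: 2 positive; Clause 2: 2 positive; Clause 3: 1 positive; Clause 4: 1 positive; Clause 5: 1 positive; Clause 6: 1 positive.
Total positive literal occurrences = 8.

8


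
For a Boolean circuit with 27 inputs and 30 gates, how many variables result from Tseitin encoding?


The Tseitin transformation introduces one auxiliary variable per gate.
Total variables = inputs + gates = 27 + 30 = 57.

57


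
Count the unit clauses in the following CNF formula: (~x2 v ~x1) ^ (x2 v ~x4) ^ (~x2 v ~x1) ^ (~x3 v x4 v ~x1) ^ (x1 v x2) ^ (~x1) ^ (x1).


A unit clause contains exactly one literal.
Unit clauses found: (~x1), (x1).
Count = 2.

2


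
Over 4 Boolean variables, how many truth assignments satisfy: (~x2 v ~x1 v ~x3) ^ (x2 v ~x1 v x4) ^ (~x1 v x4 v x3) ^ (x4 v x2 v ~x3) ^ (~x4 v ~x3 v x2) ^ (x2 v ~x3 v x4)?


Enumerate all 16 truth assignments over 4 variables.
Test each against every clause.
Satisfying assignments found: 8.

8


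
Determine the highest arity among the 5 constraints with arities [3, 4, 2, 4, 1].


The arities are: 3, 4, 2, 4, 1.
Scan for the maximum value.
Maximum arity = 4.

4


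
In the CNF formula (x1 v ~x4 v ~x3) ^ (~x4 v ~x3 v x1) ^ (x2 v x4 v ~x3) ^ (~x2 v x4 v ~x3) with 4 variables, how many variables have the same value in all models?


Find all satisfying assignments: 10 model(s).
Check which variables have the same value in every model.
No variable is fixed across all models.
Backbone size = 0.

0


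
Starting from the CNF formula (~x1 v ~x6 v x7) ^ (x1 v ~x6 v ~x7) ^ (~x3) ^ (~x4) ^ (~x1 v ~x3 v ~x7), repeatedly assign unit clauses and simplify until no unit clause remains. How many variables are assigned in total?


Unit propagation repeatedly assigns the literal in any unit clause, then simplifies.
Assignments in order: x3 = F, x4 = F.
No further unit clauses remain.
Total variables assigned = 2.

2


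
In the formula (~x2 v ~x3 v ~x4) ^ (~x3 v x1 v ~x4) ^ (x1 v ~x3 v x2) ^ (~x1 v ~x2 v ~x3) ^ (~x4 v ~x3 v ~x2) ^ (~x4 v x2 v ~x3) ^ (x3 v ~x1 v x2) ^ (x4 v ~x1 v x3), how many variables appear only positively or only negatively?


A pure literal appears in only one polarity across all clauses.
No pure literals found.
Count = 0.

0


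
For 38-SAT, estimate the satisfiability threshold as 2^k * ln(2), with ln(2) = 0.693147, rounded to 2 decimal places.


Using the asymptotic formula: threshold ~ 2^k * ln(2).
2^38 = 274877906944.
274877906944 * 0.693147 = 190530796564.51.

190530796564.51


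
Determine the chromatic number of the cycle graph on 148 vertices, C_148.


A cycle on an even number of vertices is bipartite: alternate two colors around the cycle.
Since 148 is even, two colors suffice, and at least two are needed because the graph has edges.
Chromatic number = 2.

2


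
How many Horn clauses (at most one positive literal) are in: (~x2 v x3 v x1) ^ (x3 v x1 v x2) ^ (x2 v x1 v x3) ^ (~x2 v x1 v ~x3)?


A Horn clause has at most one positive literal.
Clause 1: 2 positive lit(s) -> not Horn
Clause 2: 3 positive lit(s) -> not Horn
Clause 3: 3 positive lit(s) -> not Horn
Clause 4: 1 positive lit(s) -> Horn
Total Horn clauses = 1.

1


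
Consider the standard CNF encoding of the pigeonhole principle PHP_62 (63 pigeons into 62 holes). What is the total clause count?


The PHP encoding has two parts:
1) At-least-one-hole clauses: 63 (one per pigeon, each with 62 literals).
2) At-most-one-pigeon-per-hole clauses: 62 holes * C(63,2) = 62 * 1953 = 121086.
Total clauses = 63 + 121086 = 121149.

121149


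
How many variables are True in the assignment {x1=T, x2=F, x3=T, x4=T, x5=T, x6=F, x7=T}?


The weight is the number of variables assigned True.
True variables: x1, x3, x4, x5, x7.
Weight = 5.

5


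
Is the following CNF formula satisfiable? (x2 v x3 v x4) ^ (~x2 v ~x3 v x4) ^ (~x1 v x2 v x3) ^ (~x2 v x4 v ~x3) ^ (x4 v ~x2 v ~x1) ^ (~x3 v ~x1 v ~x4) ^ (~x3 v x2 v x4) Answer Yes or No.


Check all 16 possible truth assignments.
Number of satisfying assignments found: 6.
The formula is satisfiable.

Yes


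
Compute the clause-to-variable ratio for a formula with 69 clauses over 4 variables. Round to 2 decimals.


Clause-to-variable ratio = clauses / variables.
69 / 4 = 17.25.

17.25


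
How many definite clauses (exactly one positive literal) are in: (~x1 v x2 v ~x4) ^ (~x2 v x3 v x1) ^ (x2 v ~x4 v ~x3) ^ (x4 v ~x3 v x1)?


A definite clause has exactly one positive literal.
Clause 1: 1 positive -> definite
Clause 2: 2 positive -> not definite
Clause 3: 1 positive -> definite
Clause 4: 2 positive -> not definite
Definite clause count = 2.

2


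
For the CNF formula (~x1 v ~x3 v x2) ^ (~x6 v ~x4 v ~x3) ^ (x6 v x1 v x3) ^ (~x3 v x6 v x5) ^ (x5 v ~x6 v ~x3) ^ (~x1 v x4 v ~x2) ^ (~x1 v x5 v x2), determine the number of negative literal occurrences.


Scan each clause for negated literals.
Clause 1: 2 negative; Clause 2: 3 negative; Clause 3: 0 negative; Clause 4: 1 negative; Clause 5: 2 negative; Clause 6: 2 negative; Clause 7: 1 negative.
Total negative literal occurrences = 11.

11


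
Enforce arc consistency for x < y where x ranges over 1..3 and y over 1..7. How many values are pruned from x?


For the constraint x < y, x needs a supporting value in y's domain.
x can be at most 6 (one less than y's maximum).
Valid x values from domain: 3 out of 3.
Pruned = 3 - 3 = 0.

0


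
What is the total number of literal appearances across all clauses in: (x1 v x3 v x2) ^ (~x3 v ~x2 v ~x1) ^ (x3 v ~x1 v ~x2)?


Clause lengths: 3, 3, 3.
Sum = 3 + 3 + 3 = 9.

9


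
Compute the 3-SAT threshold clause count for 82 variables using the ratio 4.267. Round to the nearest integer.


The 3-SAT phase transition occurs at approximately 4.267 clauses per variable.
m = 4.267 * 82 = 349.894.
Rounded to nearest integer: 350.

350


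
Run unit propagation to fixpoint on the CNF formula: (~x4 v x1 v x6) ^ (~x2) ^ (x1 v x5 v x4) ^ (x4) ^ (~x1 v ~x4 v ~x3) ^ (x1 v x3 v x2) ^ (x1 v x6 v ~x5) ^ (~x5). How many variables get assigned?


Unit propagation repeatedly assigns the literal in any unit clause, then simplifies.
Assignments in order: x2 = F, x4 = T, x5 = F.
No further unit clauses remain.
Total variables assigned = 3.

3


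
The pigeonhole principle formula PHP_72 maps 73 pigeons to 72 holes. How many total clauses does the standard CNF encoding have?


The PHP encoding has two parts:
1) At-least-one-hole clauses: 73 (one per pigeon, each with 72 literals).
2) At-most-one-pigeon-per-hole clauses: 72 holes * C(73,2) = 72 * 2628 = 189216.
Total clauses = 73 + 189216 = 189289.

189289


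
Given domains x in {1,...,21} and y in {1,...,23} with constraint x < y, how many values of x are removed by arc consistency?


For the constraint x < y, x needs a supporting value in y's domain.
x can be at most 22 (one less than y's maximum).
Valid x values from domain: 21 out of 21.
Pruned = 21 - 21 = 0.

0


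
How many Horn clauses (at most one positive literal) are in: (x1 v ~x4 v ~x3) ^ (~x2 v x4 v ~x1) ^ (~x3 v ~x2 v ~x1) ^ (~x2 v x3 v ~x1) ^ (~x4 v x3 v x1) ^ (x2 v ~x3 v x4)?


A Horn clause has at most one positive literal.
Clause 1: 1 positive lit(s) -> Horn
Clause 2: 1 positive lit(s) -> Horn
Clause 3: 0 positive lit(s) -> Horn
Clause 4: 1 positive lit(s) -> Horn
Clause 5: 2 positive lit(s) -> not Horn
Clause 6: 2 positive lit(s) -> not Horn
Total Horn clauses = 4.

4


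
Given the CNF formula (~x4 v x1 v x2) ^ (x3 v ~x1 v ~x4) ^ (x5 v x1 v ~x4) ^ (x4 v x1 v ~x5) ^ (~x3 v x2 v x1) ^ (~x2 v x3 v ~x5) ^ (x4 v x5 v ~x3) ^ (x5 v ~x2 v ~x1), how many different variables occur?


Identify each distinct variable in the formula.
Variables found: x1, x2, x3, x4, x5.
Total distinct variables = 5.

5


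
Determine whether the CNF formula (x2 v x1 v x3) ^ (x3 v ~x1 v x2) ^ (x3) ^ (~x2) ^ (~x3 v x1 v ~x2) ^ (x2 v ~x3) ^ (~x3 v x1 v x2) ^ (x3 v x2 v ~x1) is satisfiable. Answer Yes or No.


Check all 8 possible truth assignments.
Number of satisfying assignments found: 0.
The formula is unsatisfiable.

No


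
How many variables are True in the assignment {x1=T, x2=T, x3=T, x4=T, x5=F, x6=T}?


The weight is the number of variables assigned True.
True variables: x1, x2, x3, x4, x6.
Weight = 5.

5


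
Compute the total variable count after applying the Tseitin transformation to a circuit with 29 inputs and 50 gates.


The Tseitin transformation introduces one auxiliary variable per gate.
Total variables = inputs + gates = 29 + 50 = 79.

79


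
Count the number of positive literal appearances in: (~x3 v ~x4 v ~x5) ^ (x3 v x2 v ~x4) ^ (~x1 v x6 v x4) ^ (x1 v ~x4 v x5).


Scan each clause for unnegated literals.
Clause 1: 0 positive; Clause 2: 2 positive; Clause 3: 2 positive; Clause 4: 2 positive.
Total positive literal occurrences = 6.

6


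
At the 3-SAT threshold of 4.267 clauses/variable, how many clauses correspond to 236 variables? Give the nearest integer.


The 3-SAT phase transition occurs at approximately 4.267 clauses per variable.
m = 4.267 * 236 = 1007.012.
Rounded to nearest integer: 1007.

1007


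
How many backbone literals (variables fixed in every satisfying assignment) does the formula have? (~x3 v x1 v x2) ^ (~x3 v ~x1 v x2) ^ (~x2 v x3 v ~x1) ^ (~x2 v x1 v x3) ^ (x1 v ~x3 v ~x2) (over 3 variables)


Find all satisfying assignments: 3 model(s).
Check which variables have the same value in every model.
No variable is fixed across all models.
Backbone size = 0.

0


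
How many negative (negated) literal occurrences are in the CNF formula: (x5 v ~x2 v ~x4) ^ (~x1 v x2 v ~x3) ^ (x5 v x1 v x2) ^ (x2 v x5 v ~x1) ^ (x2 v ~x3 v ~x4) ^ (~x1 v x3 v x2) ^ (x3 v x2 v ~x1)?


Scan each clause for negated literals.
Clause 1: 2 negative; Clause 2: 2 negative; Clause 3: 0 negative; Clause 4: 1 negative; Clause 5: 2 negative; Clause 6: 1 negative; Clause 7: 1 negative.
Total negative literal occurrences = 9.

9


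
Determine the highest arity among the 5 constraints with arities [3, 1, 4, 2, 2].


The arities are: 3, 1, 4, 2, 2.
Scan for the maximum value.
Maximum arity = 4.

4


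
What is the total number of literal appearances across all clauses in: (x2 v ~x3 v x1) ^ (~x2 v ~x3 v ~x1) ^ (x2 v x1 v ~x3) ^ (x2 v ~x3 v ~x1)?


Clause lengths: 3, 3, 3, 3.
Sum = 3 + 3 + 3 + 3 = 12.

12


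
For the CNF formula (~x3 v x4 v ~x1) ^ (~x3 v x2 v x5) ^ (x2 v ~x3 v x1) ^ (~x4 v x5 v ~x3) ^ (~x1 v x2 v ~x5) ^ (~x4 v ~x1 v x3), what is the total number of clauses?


Each group enclosed in parentheses joined by ^ is one clause.
Counting the conjuncts: 6 clauses.

6


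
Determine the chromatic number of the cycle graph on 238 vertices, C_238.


A cycle on an even number of vertices is bipartite: alternate two colors around the cycle.
Since 238 is even, two colors suffice, and at least two are needed because the graph has edges.
Chromatic number = 2.

2


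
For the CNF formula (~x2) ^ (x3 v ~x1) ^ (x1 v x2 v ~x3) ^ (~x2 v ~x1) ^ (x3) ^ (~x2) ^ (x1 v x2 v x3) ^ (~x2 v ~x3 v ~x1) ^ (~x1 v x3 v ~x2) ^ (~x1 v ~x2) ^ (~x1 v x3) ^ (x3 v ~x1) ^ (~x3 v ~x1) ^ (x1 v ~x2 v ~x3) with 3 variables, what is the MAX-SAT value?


Enumerate all 8 truth assignments.
For each, count how many of the 14 clauses are satisfied.
The formula is not fully satisfiable, so the maximum is below 14.
Maximum simultaneously satisfiable clauses = 13.

13


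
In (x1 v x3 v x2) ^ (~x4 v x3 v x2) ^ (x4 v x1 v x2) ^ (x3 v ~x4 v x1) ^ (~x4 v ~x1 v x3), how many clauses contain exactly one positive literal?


A definite clause has exactly one positive literal.
Clause 1: 3 positive -> not definite
Clause 2: 2 positive -> not definite
Clause 3: 3 positive -> not definite
Clause 4: 2 positive -> not definite
Clause 5: 1 positive -> definite
Definite clause count = 1.

1


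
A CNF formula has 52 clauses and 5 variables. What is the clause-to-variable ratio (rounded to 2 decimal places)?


Clause-to-variable ratio = clauses / variables.
52 / 5 = 10.4.

10.4


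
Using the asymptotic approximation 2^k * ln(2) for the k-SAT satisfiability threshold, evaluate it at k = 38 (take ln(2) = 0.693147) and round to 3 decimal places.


Using the asymptotic formula: threshold ~ 2^k * ln(2).
2^38 = 274877906944.
274877906944 * 0.693147 = 190530796564.513.

190530796564.513


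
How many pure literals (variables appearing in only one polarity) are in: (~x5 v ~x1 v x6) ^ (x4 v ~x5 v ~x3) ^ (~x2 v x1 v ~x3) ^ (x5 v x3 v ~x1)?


A pure literal appears in only one polarity across all clauses.
Pure literals: x2 (negative only), x4 (positive only), x6 (positive only).
Count = 3.

3


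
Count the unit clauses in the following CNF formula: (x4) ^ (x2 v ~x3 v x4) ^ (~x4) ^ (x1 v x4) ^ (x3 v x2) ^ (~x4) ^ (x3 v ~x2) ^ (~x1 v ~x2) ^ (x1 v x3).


A unit clause contains exactly one literal.
Unit clauses found: (x4), (~x4), (~x4).
Count = 3.

3


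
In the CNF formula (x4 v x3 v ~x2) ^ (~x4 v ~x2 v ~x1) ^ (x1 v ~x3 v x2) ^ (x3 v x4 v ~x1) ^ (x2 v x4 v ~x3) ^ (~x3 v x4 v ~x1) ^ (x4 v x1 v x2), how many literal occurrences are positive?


Scan each clause for unnegated literals.
Clause 1: 2 positive; Clause 2: 0 positive; Clause 3: 2 positive; Clause 4: 2 positive; Clause 5: 2 positive; Clause 6: 1 positive; Clause 7: 3 positive.
Total positive literal occurrences = 12.

12


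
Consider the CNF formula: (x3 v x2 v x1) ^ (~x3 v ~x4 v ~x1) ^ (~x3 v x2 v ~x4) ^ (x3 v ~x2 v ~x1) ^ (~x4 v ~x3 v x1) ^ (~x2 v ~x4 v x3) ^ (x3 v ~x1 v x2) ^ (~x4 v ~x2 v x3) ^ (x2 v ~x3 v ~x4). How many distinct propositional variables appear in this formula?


Identify each distinct variable in the formula.
Variables found: x1, x2, x3, x4.
Total distinct variables = 4.

4


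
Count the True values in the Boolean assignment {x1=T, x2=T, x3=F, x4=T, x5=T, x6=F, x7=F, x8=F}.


The weight is the number of variables assigned True.
True variables: x1, x2, x4, x5.
Weight = 4.

4


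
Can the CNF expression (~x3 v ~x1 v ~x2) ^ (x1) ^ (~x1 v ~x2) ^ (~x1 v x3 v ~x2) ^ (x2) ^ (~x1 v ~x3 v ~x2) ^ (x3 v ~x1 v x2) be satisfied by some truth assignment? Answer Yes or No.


Check all 8 possible truth assignments.
Number of satisfying assignments found: 0.
The formula is unsatisfiable.

No


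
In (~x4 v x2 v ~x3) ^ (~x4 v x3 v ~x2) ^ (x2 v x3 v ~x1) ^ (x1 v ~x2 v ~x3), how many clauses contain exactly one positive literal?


A definite clause has exactly one positive literal.
Clause 1: 1 positive -> definite
Clause 2: 1 positive -> definite
Clause 3: 2 positive -> not definite
Clause 4: 1 positive -> definite
Definite clause count = 3.

3


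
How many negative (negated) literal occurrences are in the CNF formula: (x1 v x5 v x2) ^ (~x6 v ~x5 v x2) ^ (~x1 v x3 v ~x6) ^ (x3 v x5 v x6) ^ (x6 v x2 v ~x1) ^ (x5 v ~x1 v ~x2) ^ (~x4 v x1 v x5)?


Scan each clause for negated literals.
Clause 1: 0 negative; Clause 2: 2 negative; Clause 3: 2 negative; Clause 4: 0 negative; Clause 5: 1 negative; Clause 6: 2 negative; Clause 7: 1 negative.
Total negative literal occurrences = 8.

8


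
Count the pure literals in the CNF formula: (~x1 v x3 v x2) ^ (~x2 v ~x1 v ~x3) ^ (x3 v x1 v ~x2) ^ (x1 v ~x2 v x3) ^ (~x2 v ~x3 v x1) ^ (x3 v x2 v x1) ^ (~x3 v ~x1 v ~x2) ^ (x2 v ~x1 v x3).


A pure literal appears in only one polarity across all clauses.
No pure literals found.
Count = 0.

0


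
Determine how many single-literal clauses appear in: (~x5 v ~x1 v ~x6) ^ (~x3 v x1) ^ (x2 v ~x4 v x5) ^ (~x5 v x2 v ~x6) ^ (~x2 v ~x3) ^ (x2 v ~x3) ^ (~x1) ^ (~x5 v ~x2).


A unit clause contains exactly one literal.
Unit clauses found: (~x1).
Count = 1.

1


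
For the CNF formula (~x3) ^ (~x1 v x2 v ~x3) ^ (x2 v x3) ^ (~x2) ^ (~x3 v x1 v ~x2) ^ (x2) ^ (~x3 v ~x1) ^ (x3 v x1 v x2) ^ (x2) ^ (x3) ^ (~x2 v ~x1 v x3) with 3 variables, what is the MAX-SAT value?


Enumerate all 8 truth assignments.
For each, count how many of the 11 clauses are satisfied.
The formula is not fully satisfiable, so the maximum is below 11.
Maximum simultaneously satisfiable clauses = 9.

9


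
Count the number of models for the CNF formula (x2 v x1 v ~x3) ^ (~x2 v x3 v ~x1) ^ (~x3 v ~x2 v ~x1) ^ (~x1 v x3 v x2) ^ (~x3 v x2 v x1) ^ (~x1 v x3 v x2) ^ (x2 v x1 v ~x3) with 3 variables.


Enumerate all 8 truth assignments over 3 variables.
Test each against every clause.
Satisfying assignments found: 4.

4


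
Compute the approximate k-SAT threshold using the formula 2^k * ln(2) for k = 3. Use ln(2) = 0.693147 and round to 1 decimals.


Using the asymptotic formula: threshold ~ 2^k * ln(2).
2^3 = 8.
8 * 0.693147 = 5.5.

5.5


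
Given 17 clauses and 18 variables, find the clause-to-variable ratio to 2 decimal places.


Clause-to-variable ratio = clauses / variables.
17 / 18 = 0.94.

0.94


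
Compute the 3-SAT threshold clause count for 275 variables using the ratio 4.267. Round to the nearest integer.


The 3-SAT phase transition occurs at approximately 4.267 clauses per variable.
m = 4.267 * 275 = 1173.425.
Rounded to nearest integer: 1173.

1173


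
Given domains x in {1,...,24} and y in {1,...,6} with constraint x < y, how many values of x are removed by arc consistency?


For the constraint x < y, x needs a supporting value in y's domain.
x can be at most 5 (one less than y's maximum).
Valid x values from domain: 5 out of 24.
Pruned = 24 - 5 = 19.

19


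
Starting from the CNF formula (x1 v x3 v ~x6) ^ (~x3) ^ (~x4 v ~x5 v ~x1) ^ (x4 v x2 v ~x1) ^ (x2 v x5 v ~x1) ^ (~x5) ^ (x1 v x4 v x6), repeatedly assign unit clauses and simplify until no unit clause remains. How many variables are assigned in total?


Unit propagation repeatedly assigns the literal in any unit clause, then simplifies.
Assignments in order: x3 = F, x5 = F.
No further unit clauses remain.
Total variables assigned = 2.

2


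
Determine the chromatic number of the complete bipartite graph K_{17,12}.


K_{17,12} is bipartite by definition: the two parts are independent sets, with every edge crossing between them.
Color all vertices in one part with color 1 and all vertices in the other part with color 2.
Since the graph has at least one edge, one color does not suffice.
Chromatic number = 2.

2


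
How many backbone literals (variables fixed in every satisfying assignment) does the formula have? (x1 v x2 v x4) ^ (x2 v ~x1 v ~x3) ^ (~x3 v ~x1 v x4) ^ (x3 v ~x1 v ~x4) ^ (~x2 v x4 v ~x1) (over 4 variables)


Find all satisfying assignments: 8 model(s).
Check which variables have the same value in every model.
No variable is fixed across all models.
Backbone size = 0.

0


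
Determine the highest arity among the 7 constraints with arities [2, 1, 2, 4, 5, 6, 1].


The arities are: 2, 1, 2, 4, 5, 6, 1.
Scan for the maximum value.
Maximum arity = 6.

6


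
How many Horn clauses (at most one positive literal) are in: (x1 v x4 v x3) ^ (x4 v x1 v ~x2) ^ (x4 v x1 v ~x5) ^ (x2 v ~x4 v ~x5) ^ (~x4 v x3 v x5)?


A Horn clause has at most one positive literal.
Clause 1: 3 positive lit(s) -> not Horn
Clause 2: 2 positive lit(s) -> not Horn
Clause 3: 2 positive lit(s) -> not Horn
Clause 4: 1 positive lit(s) -> Horn
Clause 5: 2 positive lit(s) -> not Horn
Total Horn clauses = 1.

1


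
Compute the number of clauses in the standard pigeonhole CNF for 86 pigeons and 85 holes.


The PHP encoding has two parts:
1) At-least-one-hole clauses: 86 (one per pigeon, each with 85 literals).
2) At-most-one-pigeon-per-hole clauses: 85 holes * C(86,2) = 85 * 3655 = 310675.
Total clauses = 86 + 310675 = 310761.

310761


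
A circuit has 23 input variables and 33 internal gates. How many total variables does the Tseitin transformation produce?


The Tseitin transformation introduces one auxiliary variable per gate.
Total variables = inputs + gates = 23 + 33 = 56.

56


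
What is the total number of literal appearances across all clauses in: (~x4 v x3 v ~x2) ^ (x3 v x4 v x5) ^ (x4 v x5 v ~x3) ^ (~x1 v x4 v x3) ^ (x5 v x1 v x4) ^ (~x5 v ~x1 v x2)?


Clause lengths: 3, 3, 3, 3, 3, 3.
Sum = 3 + 3 + 3 + 3 + 3 + 3 = 18.

18


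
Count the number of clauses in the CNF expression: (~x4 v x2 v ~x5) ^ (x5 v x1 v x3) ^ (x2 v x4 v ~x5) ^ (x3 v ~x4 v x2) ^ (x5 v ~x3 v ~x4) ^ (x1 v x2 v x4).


Each group enclosed in parentheses joined by ^ is one clause.
Counting the conjuncts: 6 clauses.

6


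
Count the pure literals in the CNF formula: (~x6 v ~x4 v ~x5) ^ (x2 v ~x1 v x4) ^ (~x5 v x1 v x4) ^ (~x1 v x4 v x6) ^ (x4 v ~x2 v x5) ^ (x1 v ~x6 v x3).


A pure literal appears in only one polarity across all clauses.
Pure literals: x3 (positive only).
Count = 1.

1


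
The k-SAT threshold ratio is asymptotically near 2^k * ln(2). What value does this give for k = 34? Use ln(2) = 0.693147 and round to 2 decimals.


Using the asymptotic formula: threshold ~ 2^k * ln(2).
2^34 = 17179869184.
17179869184 * 0.693147 = 11908174785.28.

11908174785.28


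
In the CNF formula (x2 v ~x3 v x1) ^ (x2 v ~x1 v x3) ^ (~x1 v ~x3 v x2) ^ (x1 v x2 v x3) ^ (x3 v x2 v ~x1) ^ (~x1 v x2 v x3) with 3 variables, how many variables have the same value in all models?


Find all satisfying assignments: 4 model(s).
Check which variables have the same value in every model.
Fixed variables: x2=T.
Backbone size = 1.

1


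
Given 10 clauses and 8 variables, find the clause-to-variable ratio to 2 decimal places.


Clause-to-variable ratio = clauses / variables.
10 / 8 = 1.25.

1.25


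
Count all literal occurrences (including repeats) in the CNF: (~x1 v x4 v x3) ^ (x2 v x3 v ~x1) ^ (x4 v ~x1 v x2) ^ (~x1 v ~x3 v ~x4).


Clause lengths: 3, 3, 3, 3.
Sum = 3 + 3 + 3 + 3 = 12.

12


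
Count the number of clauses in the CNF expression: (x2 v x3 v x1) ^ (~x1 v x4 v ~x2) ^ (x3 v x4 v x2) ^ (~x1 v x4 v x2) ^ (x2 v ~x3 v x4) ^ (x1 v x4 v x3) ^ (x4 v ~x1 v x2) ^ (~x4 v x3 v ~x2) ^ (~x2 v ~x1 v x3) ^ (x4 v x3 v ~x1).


Each group enclosed in parentheses joined by ^ is one clause.
Counting the conjuncts: 10 clauses.

10


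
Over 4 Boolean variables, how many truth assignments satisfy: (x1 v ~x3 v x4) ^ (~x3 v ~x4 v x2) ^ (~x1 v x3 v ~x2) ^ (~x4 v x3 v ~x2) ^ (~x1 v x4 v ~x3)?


Enumerate all 16 truth assignments over 4 variables.
Test each against every clause.
Satisfying assignments found: 7.

7


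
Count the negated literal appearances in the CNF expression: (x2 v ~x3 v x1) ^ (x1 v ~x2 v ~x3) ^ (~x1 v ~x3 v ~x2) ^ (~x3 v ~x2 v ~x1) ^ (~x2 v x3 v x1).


Scan each clause for negated literals.
Clause 1: 1 negative; Clause 2: 2 negative; Clause 3: 3 negative; Clause 4: 3 negative; Clause 5: 1 negative.
Total negative literal occurrences = 10.

10


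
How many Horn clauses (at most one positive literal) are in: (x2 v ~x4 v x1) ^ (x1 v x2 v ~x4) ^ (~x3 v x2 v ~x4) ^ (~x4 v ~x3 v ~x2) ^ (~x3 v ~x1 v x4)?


A Horn clause has at most one positive literal.
Clause 1: 2 positive lit(s) -> not Horn
Clause 2: 2 positive lit(s) -> not Horn
Clause 3: 1 positive lit(s) -> Horn
Clause 4: 0 positive lit(s) -> Horn
Clause 5: 1 positive lit(s) -> Horn
Total Horn clauses = 3.

3


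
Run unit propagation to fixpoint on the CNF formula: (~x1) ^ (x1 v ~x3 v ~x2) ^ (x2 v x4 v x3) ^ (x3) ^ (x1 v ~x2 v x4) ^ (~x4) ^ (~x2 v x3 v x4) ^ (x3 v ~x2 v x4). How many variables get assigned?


Unit propagation repeatedly assigns the literal in any unit clause, then simplifies.
Assignments in order: x1 = F, x3 = T, x2 = F, x4 = F.
No further unit clauses remain.
Total variables assigned = 4.

4


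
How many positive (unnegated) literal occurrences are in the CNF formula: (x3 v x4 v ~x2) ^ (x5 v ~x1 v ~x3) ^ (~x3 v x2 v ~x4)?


Scan each clause for unnegated literals.
Clause 1: 2 positive; Clause 2: 1 positive; Clause 3: 1 positive.
Total positive literal occurrences = 4.

4


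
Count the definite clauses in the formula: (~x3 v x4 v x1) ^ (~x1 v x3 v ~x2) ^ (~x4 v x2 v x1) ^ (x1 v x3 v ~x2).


A definite clause has exactly one positive literal.
Clause 1: 2 positive -> not definite
Clause 2: 1 positive -> definite
Clause 3: 2 positive -> not definite
Clause 4: 2 positive -> not definite
Definite clause count = 1.

1


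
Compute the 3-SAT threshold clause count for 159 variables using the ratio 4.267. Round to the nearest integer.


The 3-SAT phase transition occurs at approximately 4.267 clauses per variable.
m = 4.267 * 159 = 678.453.
Rounded to nearest integer: 678.

678


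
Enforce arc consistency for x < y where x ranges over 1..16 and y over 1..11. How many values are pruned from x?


For the constraint x < y, x needs a supporting value in y's domain.
x can be at most 10 (one less than y's maximum).
Valid x values from domain: 10 out of 16.
Pruned = 16 - 10 = 6.

6


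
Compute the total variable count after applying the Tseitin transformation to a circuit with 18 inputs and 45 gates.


The Tseitin transformation introduces one auxiliary variable per gate.
Total variables = inputs + gates = 18 + 45 = 63.

63


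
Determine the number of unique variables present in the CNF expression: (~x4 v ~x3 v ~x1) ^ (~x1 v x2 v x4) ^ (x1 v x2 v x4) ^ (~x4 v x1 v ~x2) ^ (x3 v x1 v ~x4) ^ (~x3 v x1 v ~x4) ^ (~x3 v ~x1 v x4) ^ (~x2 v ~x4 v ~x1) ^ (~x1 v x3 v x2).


Identify each distinct variable in the formula.
Variables found: x1, x2, x3, x4.
Total distinct variables = 4.

4


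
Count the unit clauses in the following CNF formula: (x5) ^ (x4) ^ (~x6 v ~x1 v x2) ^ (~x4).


A unit clause contains exactly one literal.
Unit clauses found: (x5), (x4), (~x4).
Count = 3.

3


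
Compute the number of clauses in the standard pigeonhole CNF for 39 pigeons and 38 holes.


The PHP encoding has two parts:
1) At-least-one-hole clauses: 39 (one per pigeon, each with 38 literals).
2) At-most-one-pigeon-per-hole clauses: 38 holes * C(39,2) = 38 * 741 = 28158.
Total clauses = 39 + 28158 = 28197.

28197


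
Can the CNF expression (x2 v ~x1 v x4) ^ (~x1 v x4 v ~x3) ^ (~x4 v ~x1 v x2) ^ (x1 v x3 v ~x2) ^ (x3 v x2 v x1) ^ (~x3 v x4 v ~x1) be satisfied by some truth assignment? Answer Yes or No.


Check all 16 possible truth assignments.
Number of satisfying assignments found: 7.
The formula is satisfiable.

Yes


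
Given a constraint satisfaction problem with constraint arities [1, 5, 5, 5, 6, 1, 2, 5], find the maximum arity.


The arities are: 1, 5, 5, 5, 6, 1, 2, 5.
Scan for the maximum value.
Maximum arity = 6.

6


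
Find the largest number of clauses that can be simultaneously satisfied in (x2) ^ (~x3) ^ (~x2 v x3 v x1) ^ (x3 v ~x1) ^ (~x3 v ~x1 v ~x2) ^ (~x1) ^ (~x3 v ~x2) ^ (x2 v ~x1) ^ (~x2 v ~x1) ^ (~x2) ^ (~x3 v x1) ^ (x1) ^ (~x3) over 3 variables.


Enumerate all 8 truth assignments.
For each, count how many of the 13 clauses are satisfied.
The formula is not fully satisfiable, so the maximum is below 13.
Maximum simultaneously satisfiable clauses = 11.

11


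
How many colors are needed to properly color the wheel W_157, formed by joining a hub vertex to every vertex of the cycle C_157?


W_157 consists of the cycle C_157 together with a hub vertex adjacent to every cycle vertex.
The cycle C_157 needs 3 colors (odd cycle -> 3).
The hub is adjacent to every cycle vertex, so it must receive a new color distinct from all of them.
Chromatic number = 3 + 1 = 4.

4


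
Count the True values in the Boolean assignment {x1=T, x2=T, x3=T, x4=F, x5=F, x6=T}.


The weight is the number of variables assigned True.
True variables: x1, x2, x3, x6.
Weight = 4.

4


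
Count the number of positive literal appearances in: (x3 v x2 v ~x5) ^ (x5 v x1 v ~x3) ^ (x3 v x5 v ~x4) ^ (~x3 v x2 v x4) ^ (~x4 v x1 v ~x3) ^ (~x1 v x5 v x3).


Scan each clause for unnegated literals.
Clause 1: 2 positive; Clause 2: 2 positive; Clause 3: 2 positive; Clause 4: 2 positive; Clause 5: 1 positive; Clause 6: 2 positive.
Total positive literal occurrences = 11.

11


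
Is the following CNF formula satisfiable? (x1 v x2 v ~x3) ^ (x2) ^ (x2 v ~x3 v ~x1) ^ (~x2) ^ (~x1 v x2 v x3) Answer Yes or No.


Check all 8 possible truth assignments.
Number of satisfying assignments found: 0.
The formula is unsatisfiable.

No


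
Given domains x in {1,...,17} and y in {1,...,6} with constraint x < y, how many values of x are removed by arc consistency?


For the constraint x < y, x needs a supporting value in y's domain.
x can be at most 5 (one less than y's maximum).
Valid x values from domain: 5 out of 17.
Pruned = 17 - 5 = 12.

12


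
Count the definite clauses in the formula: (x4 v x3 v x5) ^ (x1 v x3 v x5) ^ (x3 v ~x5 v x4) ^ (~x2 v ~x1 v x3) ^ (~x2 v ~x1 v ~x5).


A definite clause has exactly one positive literal.
Clause 1: 3 positive -> not definite
Clause 2: 3 positive -> not definite
Clause 3: 2 positive -> not definite
Clause 4: 1 positive -> definite
Clause 5: 0 positive -> not definite
Definite clause count = 1.

1


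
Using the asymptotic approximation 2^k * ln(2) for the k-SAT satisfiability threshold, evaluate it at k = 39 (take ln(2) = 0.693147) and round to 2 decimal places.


Using the asymptotic formula: threshold ~ 2^k * ln(2).
2^39 = 549755813888.
549755813888 * 0.693147 = 381061593129.03.

381061593129.03


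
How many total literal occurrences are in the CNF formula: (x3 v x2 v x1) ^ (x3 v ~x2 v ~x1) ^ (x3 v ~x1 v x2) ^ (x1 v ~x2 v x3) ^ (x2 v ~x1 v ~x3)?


Clause lengths: 3, 3, 3, 3, 3.
Sum = 3 + 3 + 3 + 3 + 3 = 15.

15


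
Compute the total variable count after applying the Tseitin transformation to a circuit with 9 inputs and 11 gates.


The Tseitin transformation introduces one auxiliary variable per gate.
Total variables = inputs + gates = 9 + 11 = 20.

20


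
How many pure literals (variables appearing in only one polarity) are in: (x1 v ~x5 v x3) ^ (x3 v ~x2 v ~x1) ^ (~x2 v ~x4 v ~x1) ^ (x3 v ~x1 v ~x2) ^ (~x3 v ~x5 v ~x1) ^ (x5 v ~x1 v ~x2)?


A pure literal appears in only one polarity across all clauses.
Pure literals: x2 (negative only), x4 (negative only).
Count = 2.

2


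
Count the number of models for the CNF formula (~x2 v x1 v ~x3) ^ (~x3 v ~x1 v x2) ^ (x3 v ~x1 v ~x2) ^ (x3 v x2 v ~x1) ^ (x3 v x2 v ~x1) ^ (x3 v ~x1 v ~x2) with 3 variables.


Enumerate all 8 truth assignments over 3 variables.
Test each against every clause.
Satisfying assignments found: 4.

4


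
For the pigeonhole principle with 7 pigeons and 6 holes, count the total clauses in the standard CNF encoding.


The PHP encoding has two parts:
1) At-least-one-hole clauses: 7 (one per pigeon, each with 6 literals).
2) At-most-one-pigeon-per-hole clauses: 6 holes * C(7,2) = 6 * 21 = 126.
Total clauses = 7 + 126 = 133.

133


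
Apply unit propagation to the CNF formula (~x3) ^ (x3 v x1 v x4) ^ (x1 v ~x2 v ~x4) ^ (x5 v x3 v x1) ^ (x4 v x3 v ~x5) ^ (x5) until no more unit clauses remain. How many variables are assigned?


Unit propagation repeatedly assigns the literal in any unit clause, then simplifies.
Assignments in order: x3 = F, x5 = T, x4 = T.
No further unit clauses remain.
Total variables assigned = 3.

3


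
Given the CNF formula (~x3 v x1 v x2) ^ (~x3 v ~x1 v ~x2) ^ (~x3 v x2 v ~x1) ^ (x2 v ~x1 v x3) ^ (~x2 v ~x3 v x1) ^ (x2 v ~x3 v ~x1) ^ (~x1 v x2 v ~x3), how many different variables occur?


Identify each distinct variable in the formula.
Variables found: x1, x2, x3.
Total distinct variables = 3.

3


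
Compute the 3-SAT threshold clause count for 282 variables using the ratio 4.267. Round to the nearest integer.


The 3-SAT phase transition occurs at approximately 4.267 clauses per variable.
m = 4.267 * 282 = 1203.294.
Rounded to nearest integer: 1203.

1203


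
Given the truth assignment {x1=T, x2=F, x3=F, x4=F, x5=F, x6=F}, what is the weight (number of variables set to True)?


The weight is the number of variables assigned True.
True variables: x1.
Weight = 1.

1


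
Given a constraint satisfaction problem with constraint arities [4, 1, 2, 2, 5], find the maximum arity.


The arities are: 4, 1, 2, 2, 5.
Scan for the maximum value.
Maximum arity = 5.

5


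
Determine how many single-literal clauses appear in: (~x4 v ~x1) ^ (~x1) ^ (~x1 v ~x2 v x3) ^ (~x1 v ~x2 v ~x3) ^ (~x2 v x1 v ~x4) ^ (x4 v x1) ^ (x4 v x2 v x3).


A unit clause contains exactly one literal.
Unit clauses found: (~x1).
Count = 1.

1


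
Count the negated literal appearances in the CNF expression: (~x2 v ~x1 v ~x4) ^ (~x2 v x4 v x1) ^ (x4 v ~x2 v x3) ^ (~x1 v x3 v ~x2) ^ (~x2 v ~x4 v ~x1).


Scan each clause for negated literals.
Clause 1: 3 negative; Clause 2: 1 negative; Clause 3: 1 negative; Clause 4: 2 negative; Clause 5: 3 negative.
Total negative literal occurrences = 10.

10


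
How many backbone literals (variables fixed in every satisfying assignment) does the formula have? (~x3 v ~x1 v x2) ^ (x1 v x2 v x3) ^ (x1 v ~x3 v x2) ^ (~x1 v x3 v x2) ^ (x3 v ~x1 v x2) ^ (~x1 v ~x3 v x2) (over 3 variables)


Find all satisfying assignments: 4 model(s).
Check which variables have the same value in every model.
Fixed variables: x2=T.
Backbone size = 1.

1


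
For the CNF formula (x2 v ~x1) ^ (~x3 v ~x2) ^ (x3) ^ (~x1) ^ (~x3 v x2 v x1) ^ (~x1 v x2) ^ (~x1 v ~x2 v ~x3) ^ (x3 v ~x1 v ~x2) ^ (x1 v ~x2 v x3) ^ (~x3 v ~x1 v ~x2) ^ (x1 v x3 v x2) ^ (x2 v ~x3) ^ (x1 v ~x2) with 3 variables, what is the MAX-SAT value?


Enumerate all 8 truth assignments.
For each, count how many of the 13 clauses are satisfied.
The formula is not fully satisfiable, so the maximum is below 13.
Maximum simultaneously satisfiable clauses = 11.

11


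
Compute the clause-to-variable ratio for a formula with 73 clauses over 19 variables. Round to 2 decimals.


Clause-to-variable ratio = clauses / variables.
73 / 19 = 3.84.

3.84


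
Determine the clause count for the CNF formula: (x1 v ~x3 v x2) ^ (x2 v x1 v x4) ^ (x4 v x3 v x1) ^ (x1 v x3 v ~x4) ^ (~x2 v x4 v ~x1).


Each group enclosed in parentheses joined by ^ is one clause.
Counting the conjuncts: 5 clauses.

5


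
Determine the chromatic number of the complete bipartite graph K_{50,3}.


K_{50,3} is bipartite by definition: the two parts are independent sets, with every edge crossing between them.
Color all vertices in one part with color 1 and all vertices in the other part with color 2.
Since the graph has at least one edge, one color does not suffice.
Chromatic number = 2.

2


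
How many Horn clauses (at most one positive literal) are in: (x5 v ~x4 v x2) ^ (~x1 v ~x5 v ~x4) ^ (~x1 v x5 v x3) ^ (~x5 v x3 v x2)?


A Horn clause has at most one positive literal.
Clause 1: 2 positive lit(s) -> not Horn
Clause 2: 0 positive lit(s) -> Horn
Clause 3: 2 positive lit(s) -> not Horn
Clause 4: 2 positive lit(s) -> not Horn
Total Horn clauses = 1.

1


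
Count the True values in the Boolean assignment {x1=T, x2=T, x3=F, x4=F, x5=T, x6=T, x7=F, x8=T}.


The weight is the number of variables assigned True.
True variables: x1, x2, x5, x6, x8.
Weight = 5.

5


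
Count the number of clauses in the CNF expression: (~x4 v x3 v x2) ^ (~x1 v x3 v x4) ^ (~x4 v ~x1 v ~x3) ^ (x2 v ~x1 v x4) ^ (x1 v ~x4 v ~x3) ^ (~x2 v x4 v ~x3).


Each group enclosed in parentheses joined by ^ is one clause.
Counting the conjuncts: 6 clauses.

6


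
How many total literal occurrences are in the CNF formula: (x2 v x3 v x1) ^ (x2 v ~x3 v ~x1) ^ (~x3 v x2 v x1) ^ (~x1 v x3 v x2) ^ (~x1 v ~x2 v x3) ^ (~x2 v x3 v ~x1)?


Clause lengths: 3, 3, 3, 3, 3, 3.
Sum = 3 + 3 + 3 + 3 + 3 + 3 = 18.

18


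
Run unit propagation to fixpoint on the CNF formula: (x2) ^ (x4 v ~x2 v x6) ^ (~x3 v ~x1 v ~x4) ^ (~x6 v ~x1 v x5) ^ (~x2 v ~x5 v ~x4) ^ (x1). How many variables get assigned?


Unit propagation repeatedly assigns the literal in any unit clause, then simplifies.
Assignments in order: x2 = T, x1 = T.
No further unit clauses remain.
Total variables assigned = 2.

2


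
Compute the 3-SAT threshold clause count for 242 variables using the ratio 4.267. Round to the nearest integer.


The 3-SAT phase transition occurs at approximately 4.267 clauses per variable.
m = 4.267 * 242 = 1032.614.
Rounded to nearest integer: 1033.

1033


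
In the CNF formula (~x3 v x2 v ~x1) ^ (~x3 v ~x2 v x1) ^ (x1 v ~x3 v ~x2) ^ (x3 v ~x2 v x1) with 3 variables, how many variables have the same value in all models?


Find all satisfying assignments: 5 model(s).
Check which variables have the same value in every model.
No variable is fixed across all models.
Backbone size = 0.

0


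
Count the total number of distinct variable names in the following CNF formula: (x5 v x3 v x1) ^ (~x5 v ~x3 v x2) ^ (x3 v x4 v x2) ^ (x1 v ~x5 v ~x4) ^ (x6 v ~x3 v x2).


Identify each distinct variable in the formula.
Variables found: x1, x2, x3, x4, x5, x6.
Total distinct variables = 6.

6


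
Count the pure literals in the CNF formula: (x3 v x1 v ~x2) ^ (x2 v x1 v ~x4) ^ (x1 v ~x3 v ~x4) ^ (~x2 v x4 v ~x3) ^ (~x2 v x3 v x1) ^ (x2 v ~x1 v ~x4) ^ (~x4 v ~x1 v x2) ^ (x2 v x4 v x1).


A pure literal appears in only one polarity across all clauses.
No pure literals found.
Count = 0.

0


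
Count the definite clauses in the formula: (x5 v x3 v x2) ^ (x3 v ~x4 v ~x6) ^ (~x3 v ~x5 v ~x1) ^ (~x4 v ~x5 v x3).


A definite clause has exactly one positive literal.
Clause 1: 3 positive -> not definite
Clause 2: 1 positive -> definite
Clause 3: 0 positive -> not definite
Clause 4: 1 positive -> definite
Definite clause count = 2.

2


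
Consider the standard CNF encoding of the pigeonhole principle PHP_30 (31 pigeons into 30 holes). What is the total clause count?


The PHP encoding has two parts:
1) At-least-one-hole clauses: 31 (one per pigeon, each with 30 literals).
2) At-most-one-pigeon-per-hole clauses: 30 holes * C(31,2) = 30 * 465 = 13950.
Total clauses = 31 + 13950 = 13981.

13981


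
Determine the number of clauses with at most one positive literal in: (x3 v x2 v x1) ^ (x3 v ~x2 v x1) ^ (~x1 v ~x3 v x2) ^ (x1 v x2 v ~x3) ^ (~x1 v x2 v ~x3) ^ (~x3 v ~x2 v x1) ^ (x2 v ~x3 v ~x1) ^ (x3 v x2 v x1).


A Horn clause has at most one positive literal.
Clause 1: 3 positive lit(s) -> not Horn
Clause 2: 2 positive lit(s) -> not Horn
Clause 3: 1 positive lit(s) -> Horn
Clause 4: 2 positive lit(s) -> not Horn
Clause 5: 1 positive lit(s) -> Horn
Clause 6: 1 positive lit(s) -> Horn
Clause 7: 1 positive lit(s) -> Horn
Clause 8: 3 positive lit(s) -> not Horn
Total Horn clauses = 4.

4
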